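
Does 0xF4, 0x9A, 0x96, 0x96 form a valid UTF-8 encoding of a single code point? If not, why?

Leading byte 0xF4 = 11110100 → 4-byte form.
Payload = 0x11A596, which exceeds U+10FFFF, the maximum Unicode code point. (Leading bytes F5–FF, or F4 followed by ≥ 0x90, are invalid.)

invalid (encodes a value above U+10FFFF)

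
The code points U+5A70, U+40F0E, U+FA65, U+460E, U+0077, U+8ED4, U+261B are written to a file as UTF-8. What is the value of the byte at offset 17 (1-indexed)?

0x94

1-indexed offset 17 is 0-indexed offset 16.
U+5A70 → 3-byte form E5 A9 B0 at offsets 0–2.
U+40F0E → 4-byte form F1 80 BC 8E at offsets 3–6.
U+FA65 → 3-byte form EF A9 A5 at offsets 7–9.
U+460E → 3-byte form E4 98 8E at offsets 10–12.
U+0077 → 1-byte form 77 at offsets 13–13.
U+8ED4 → 3-byte form E8 BB 94 at offsets 14–16.
Offset 16 falls in char 6's range; it's byte 3 of E8 BB 94 = 0x94.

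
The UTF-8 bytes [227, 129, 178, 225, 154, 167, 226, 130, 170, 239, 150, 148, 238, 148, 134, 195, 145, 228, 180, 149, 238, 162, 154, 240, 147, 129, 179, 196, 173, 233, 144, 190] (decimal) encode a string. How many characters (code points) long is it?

11

Byte at offset 0: 0xE3 = 11100011 → 3-byte char (#1). Advance 3.
Byte at offset 3: 0xE1 = 11100001 → 3-byte char (#2). Advance 3.
Byte at offset 6: 0xE2 = 11100010 → 3-byte char (#3). Advance 3.
Byte at offset 9: 0xEF = 11101111 → 3-byte char (#4). Advance 3.
Byte at offset 12: 0xEE = 11101110 → 3-byte char (#5). Advance 3.
Byte at offset 15: 0xC3 = 11000011 → 2-byte char (#6). Advance 2.
Byte at offset 17: 0xE4 = 11100100 → 3-byte char (#7). Advance 3.
Byte at offset 20: 0xEE = 11101110 → 3-byte char (#8). Advance 3.
Byte at offset 23: 0xF0 = 11110000 → 4-byte char (#9). Advance 4.
Byte at offset 27: 0xC4 = 11000100 → 2-byte char (#10). Advance 2.
Byte at offset 29: 0xE9 = 11101001 → 3-byte char (#11). Advance 3.
Reached end at offset 32 after 11 code points.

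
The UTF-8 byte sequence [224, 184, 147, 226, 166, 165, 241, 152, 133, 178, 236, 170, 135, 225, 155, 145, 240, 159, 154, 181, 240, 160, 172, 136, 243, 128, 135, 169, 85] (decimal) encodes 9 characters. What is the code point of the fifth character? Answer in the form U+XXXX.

Offset 0: leading byte 0xE0 = 11100000 → 3-byte char #1 = E0 B8 93.
Offset 3: leading byte 0xE2 = 11100010 → 3-byte char #2 = E2 A6 A5.
Offset 6: leading byte 0xF1 = 11110001 → 4-byte char #3 = F1 98 85 B2.
Offset 10: leading byte 0xEC = 11101100 → 3-byte char #4 = EC AA 87.
Offset 13: leading byte 0xE1 = 11100001 → 3-byte char #5 = E1 9B 91.
Leading byte 0xE1 = 11100001 matches 1110xxxx → 3-byte sequence.
Byte 1: 0xE1 = 11100001, payload 0001 (4 bits).
Byte 2: 0x9B = 10011011 (10xxxxxx ✓), payload 011011.
Byte 3: 0x91 = 10010001 (10xxxxxx ✓), payload 010001.
Concatenate: 0001011011010001 = 0x16D1 (16 bits → U+16D1).

U+16D1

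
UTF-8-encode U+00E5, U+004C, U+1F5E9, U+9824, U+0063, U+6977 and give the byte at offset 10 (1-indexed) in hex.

1-indexed offset 10 is 0-indexed offset 9.
U+00E5 → 2-byte form C3 A5 at offsets 0–1.
U+004C → 1-byte form 4C at offsets 2–2.
U+1F5E9 → 4-byte form F0 9F 97 A9 at offsets 3–6.
U+9824 → 3-byte form E9 A0 A4 at offsets 7–9.
Offset 9 falls in char 4's range; it's byte 3 of E9 A0 A4 = 0xA4.

0xA4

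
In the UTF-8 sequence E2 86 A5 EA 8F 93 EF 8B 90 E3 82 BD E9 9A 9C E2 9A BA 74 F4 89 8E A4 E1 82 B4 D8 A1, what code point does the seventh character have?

U+0074

Offset 0: leading byte 0xE2 = 11100010 → 3-byte char #1 = E2 86 A5.
Offset 3: leading byte 0xEA = 11101010 → 3-byte char #2 = EA 8F 93.
Offset 6: leading byte 0xEF = 11101111 → 3-byte char #3 = EF 8B 90.
Offset 9: leading byte 0xE3 = 11100011 → 3-byte char #4 = E3 82 BD.
Offset 12: leading byte 0xE9 = 11101001 → 3-byte char #5 = E9 9A 9C.
Offset 15: leading byte 0xE2 = 11100010 → 3-byte char #6 = E2 9A BA.
Offset 18: leading byte 0x74 = 01110100 → 1-byte char #7 = 74.
Leading byte 0x74 = 01110100 matches 0xxxxxxx → 1-byte sequence.
Byte 1: 0x74 = 01110100, payload 1110100 (7 bits).
Concatenate: 1110100 = 0x74 (7 bits → U+0074).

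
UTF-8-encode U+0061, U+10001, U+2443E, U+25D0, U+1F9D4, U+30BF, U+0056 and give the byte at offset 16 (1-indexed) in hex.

1-indexed offset 16 is 0-indexed offset 15.
U+0061 → 1-byte form 61 at offsets 0–0.
U+10001 → 4-byte form F0 90 80 81 at offsets 1–4.
U+2443E → 4-byte form F0 A4 90 BE at offsets 5–8.
U+25D0 → 3-byte form E2 97 90 at offsets 9–11.
U+1F9D4 → 4-byte form F0 9F A7 94 at offsets 12–15.
Offset 15 falls in char 5's range; it's byte 4 of F0 9F A7 94 = 0x94.

0x94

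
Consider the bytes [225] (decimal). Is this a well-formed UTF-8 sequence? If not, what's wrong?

Leading byte 0xE1 = 11100001 → 3-byte form, but only 1 byte is present.

invalid (sequence truncated)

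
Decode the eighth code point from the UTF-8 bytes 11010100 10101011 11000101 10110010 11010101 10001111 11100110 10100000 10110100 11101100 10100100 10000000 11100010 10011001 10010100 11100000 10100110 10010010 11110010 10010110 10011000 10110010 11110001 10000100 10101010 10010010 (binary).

Offset 0: leading byte 0xD4 = 11010100 → 2-byte char #1 = D4 AB.
Offset 2: leading byte 0xC5 = 11000101 → 2-byte char #2 = C5 B2.
Offset 4: leading byte 0xD5 = 11010101 → 2-byte char #3 = D5 8F.
Offset 6: leading byte 0xE6 = 11100110 → 3-byte char #4 = E6 A0 B4.
Offset 9: leading byte 0xEC = 11101100 → 3-byte char #5 = EC A4 80.
Offset 12: leading byte 0xE2 = 11100010 → 3-byte char #6 = E2 99 94.
Offset 15: leading byte 0xE0 = 11100000 → 3-byte char #7 = E0 A6 92.
Offset 18: leading byte 0xF2 = 11110010 → 4-byte char #8 = F2 96 98 B2.
Leading byte 0xF2 = 11110010 matches 11110xxx → 4-byte sequence.
Byte 1: 0xF2 = 11110010, payload 010 (3 bits).
Byte 2: 0x96 = 10010110 (10xxxxxx ✓), payload 010110.
Byte 3: 0x98 = 10011000 (10xxxxxx ✓), payload 011000.
Byte 4: 0xB2 = 10110010 (10xxxxxx ✓), payload 110010.
Concatenate: 010010110011000110010 = 0x96632 (21 bits → U+96632).

U+96632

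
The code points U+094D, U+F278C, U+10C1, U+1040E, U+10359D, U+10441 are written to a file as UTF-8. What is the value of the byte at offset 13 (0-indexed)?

0x8E

U+094D → 3-byte form E0 A5 8D at offsets 0–2.
U+F278C → 4-byte form F3 B2 9E 8C at offsets 3–6.
U+10C1 → 3-byte form E1 83 81 at offsets 7–9.
U+1040E → 4-byte form F0 90 90 8E at offsets 10–13.
Offset 13 falls in char 4's range; it's byte 4 of F0 90 90 8E = 0x8E.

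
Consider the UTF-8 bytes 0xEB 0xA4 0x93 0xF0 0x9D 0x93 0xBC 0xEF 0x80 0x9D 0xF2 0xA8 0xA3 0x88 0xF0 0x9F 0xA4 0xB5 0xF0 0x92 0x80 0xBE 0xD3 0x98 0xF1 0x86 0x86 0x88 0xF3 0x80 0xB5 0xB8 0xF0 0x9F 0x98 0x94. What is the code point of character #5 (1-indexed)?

Offset 0: leading byte 0xEB = 11101011 → 3-byte char #1 = EB A4 93.
Offset 3: leading byte 0xF0 = 11110000 → 4-byte char #2 = F0 9D 93 BC.
Offset 7: leading byte 0xEF = 11101111 → 3-byte char #3 = EF 80 9D.
Offset 10: leading byte 0xF2 = 11110010 → 4-byte char #4 = F2 A8 A3 88.
Offset 14: leading byte 0xF0 = 11110000 → 4-byte char #5 = F0 9F A4 B5.
Leading byte 0xF0 = 11110000 matches 11110xxx → 4-byte sequence.
Byte 1: 0xF0 = 11110000, payload 000 (3 bits).
Byte 2: 0x9F = 10011111 (10xxxxxx ✓), payload 011111.
Byte 3: 0xA4 = 10100100 (10xxxxxx ✓), payload 100100.
Byte 4: 0xB5 = 10110101 (10xxxxxx ✓), payload 110101.
Concatenate: 000011111100100110101 = 0x1F935 (21 bits → U+1F935).

U+1F935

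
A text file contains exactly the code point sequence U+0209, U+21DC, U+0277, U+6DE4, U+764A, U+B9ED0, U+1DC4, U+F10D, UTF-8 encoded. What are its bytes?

C8 89 E2 87 9C C9 B7 E6 B7 A4 E7 99 8A F2 B9 BB 90 E1 B7 84 EF 84 8D

U+0209: 2-byte form → C8 89.
U+21DC: 3-byte form → E2 87 9C.
U+0277: 2-byte form → C9 B7.
U+6DE4: 3-byte form → E6 B7 A4.
U+764A: 3-byte form → E7 99 8A.
U+B9ED0: 4-byte form → F2 B9 BB 90.
U+1DC4: 3-byte form → E1 B7 84.
U+F10D: 3-byte form → EF 84 8D.
Concatenated (23 bytes): C8 89 E2 87 9C C9 B7 E6 B7 A4 E7 99 8A F2 B9 BB 90 E1 B7 84 EF 84 8D.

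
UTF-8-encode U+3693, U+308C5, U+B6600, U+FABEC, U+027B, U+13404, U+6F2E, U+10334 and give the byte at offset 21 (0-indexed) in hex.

0xE6

U+3693 → 3-byte form E3 9A 93 at offsets 0–2.
U+308C5 → 4-byte form F0 B0 A3 85 at offsets 3–6.
U+B6600 → 4-byte form F2 B6 98 80 at offsets 7–10.
U+FABEC → 4-byte form F3 BA AF AC at offsets 11–14.
U+027B → 2-byte form C9 BB at offsets 15–16.
U+13404 → 4-byte form F0 93 90 84 at offsets 17–20.
U+6F2E → 3-byte form E6 BC AE at offsets 21–23.
Offset 21 falls in char 7's range; it's byte 1 of E6 BC AE = 0xE6.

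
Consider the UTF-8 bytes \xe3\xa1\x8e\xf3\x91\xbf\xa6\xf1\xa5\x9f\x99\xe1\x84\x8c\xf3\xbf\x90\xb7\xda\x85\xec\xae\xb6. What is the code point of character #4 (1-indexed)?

Offset 0: leading byte 0xE3 = 11100011 → 3-byte char #1 = E3 A1 8E.
Offset 3: leading byte 0xF3 = 11110011 → 4-byte char #2 = F3 91 BF A6.
Offset 7: leading byte 0xF1 = 11110001 → 4-byte char #3 = F1 A5 9F 99.
Offset 11: leading byte 0xE1 = 11100001 → 3-byte char #4 = E1 84 8C.
Leading byte 0xE1 = 11100001 matches 1110xxxx → 3-byte sequence.
Byte 1: 0xE1 = 11100001, payload 0001 (4 bits).
Byte 2: 0x84 = 10000100 (10xxxxxx ✓), payload 000100.
Byte 3: 0x8C = 10001100 (10xxxxxx ✓), payload 001100.
Concatenate: 0001000100001100 = 0x110C (16 bits → U+110C).

U+110C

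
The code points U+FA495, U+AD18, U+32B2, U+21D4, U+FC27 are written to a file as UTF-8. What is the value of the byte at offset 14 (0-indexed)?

0xB0

U+FA495 → 4-byte form F3 BA 92 95 at offsets 0–3.
U+AD18 → 3-byte form EA B4 98 at offsets 4–6.
U+32B2 → 3-byte form E3 8A B2 at offsets 7–9.
U+21D4 → 3-byte form E2 87 94 at offsets 10–12.
U+FC27 → 3-byte form EF B0 A7 at offsets 13–15.
Offset 14 falls in char 5's range; it's byte 2 of EF B0 A7 = 0xB0.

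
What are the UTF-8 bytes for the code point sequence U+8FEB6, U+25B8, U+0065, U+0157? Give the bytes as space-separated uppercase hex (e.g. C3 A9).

F2 8F BA B6 E2 96 B8 65 C5 97

U+8FEB6: 4-byte form → F2 8F BA B6.
U+25B8: 3-byte form → E2 96 B8.
U+0065: 1-byte form → 65.
U+0157: 2-byte form → C5 97.
Concatenated (10 bytes): F2 8F BA B6 E2 96 B8 65 C5 97.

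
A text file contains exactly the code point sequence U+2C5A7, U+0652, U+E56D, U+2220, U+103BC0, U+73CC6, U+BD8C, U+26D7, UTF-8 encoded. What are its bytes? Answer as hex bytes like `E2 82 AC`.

U+2C5A7: 4-byte form → F0 AC 96 A7.
U+0652: 2-byte form → D9 92.
U+E56D: 3-byte form → EE 95 AD.
U+2220: 3-byte form → E2 88 A0.
U+103BC0: 4-byte form → F4 83 AF 80.
U+73CC6: 4-byte form → F1 B3 B3 86.
U+BD8C: 3-byte form → EB B6 8C.
U+26D7: 3-byte form → E2 9B 97.
Concatenated (26 bytes): F0 AC 96 A7 D9 92 EE 95 AD E2 88 A0 F4 83 AF 80 F1 B3 B3 86 EB B6 8C E2 9B 97.

F0 AC 96 A7 D9 92 EE 95 AD E2 88 A0 F4 83 AF 80 F1 B3 B3 86 EB B6 8C E2 9B 97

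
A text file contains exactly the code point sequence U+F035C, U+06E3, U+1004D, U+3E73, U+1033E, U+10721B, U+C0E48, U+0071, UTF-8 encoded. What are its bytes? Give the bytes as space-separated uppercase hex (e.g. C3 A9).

F3 B0 8D 9C DB A3 F0 90 81 8D E3 B9 B3 F0 90 8C BE F4 87 88 9B F3 80 B9 88 71

U+F035C: 4-byte form → F3 B0 8D 9C.
U+06E3: 2-byte form → DB A3.
U+1004D: 4-byte form → F0 90 81 8D.
U+3E73: 3-byte form → E3 B9 B3.
U+1033E: 4-byte form → F0 90 8C BE.
U+10721B: 4-byte form → F4 87 88 9B.
U+C0E48: 4-byte form → F3 80 B9 88.
U+0071: 1-byte form → 71.
Concatenated (26 bytes): F3 B0 8D 9C DB A3 F0 90 81 8D E3 B9 B3 F0 90 8C BE F4 87 88 9B F3 80 B9 88 71.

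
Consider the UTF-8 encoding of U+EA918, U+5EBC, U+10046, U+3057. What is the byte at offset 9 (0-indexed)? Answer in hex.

U+EA918 → 4-byte form F3 AA A4 98 at offsets 0–3.
U+5EBC → 3-byte form E5 BA BC at offsets 4–6.
U+10046 → 4-byte form F0 90 81 86 at offsets 7–10.
Offset 9 falls in char 3's range; it's byte 3 of F0 90 81 86 = 0x81.

0x81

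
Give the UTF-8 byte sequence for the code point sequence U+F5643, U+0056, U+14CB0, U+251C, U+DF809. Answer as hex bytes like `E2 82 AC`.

F3 B5 99 83 56 F0 94 B2 B0 E2 94 9C F3 9F A0 89

U+F5643: 4-byte form → F3 B5 99 83.
U+0056: 1-byte form → 56.
U+14CB0: 4-byte form → F0 94 B2 B0.
U+251C: 3-byte form → E2 94 9C.
U+DF809: 4-byte form → F3 9F A0 89.
Concatenated (16 bytes): F3 B5 99 83 56 F0 94 B2 B0 E2 94 9C F3 9F A0 89.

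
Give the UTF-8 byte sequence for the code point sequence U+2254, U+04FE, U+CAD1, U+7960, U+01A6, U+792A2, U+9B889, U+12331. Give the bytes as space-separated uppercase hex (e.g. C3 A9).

E2 89 94 D3 BE EC AB 91 E7 A5 A0 C6 A6 F1 B9 8A A2 F2 9B A2 89 F0 92 8C B1

U+2254: 3-byte form → E2 89 94.
U+04FE: 2-byte form → D3 BE.
U+CAD1: 3-byte form → EC AB 91.
U+7960: 3-byte form → E7 A5 A0.
U+01A6: 2-byte form → C6 A6.
U+792A2: 4-byte form → F1 B9 8A A2.
U+9B889: 4-byte form → F2 9B A2 89.
U+12331: 4-byte form → F0 92 8C B1.
Concatenated (25 bytes): E2 89 94 D3 BE EC AB 91 E7 A5 A0 C6 A6 F1 B9 8A A2 F2 9B A2 89 F0 92 8C B1.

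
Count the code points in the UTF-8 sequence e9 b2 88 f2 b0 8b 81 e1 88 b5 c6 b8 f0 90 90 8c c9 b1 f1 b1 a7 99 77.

Byte at offset 0: 0xE9 = 11101001 → 3-byte char (#1). Advance 3.
Byte at offset 3: 0xF2 = 11110010 → 4-byte char (#2). Advance 4.
Byte at offset 7: 0xE1 = 11100001 → 3-byte char (#3). Advance 3.
Byte at offset 10: 0xC6 = 11000110 → 2-byte char (#4). Advance 2.
Byte at offset 12: 0xF0 = 11110000 → 4-byte char (#5). Advance 4.
Byte at offset 16: 0xC9 = 11001001 → 2-byte char (#6). Advance 2.
Byte at offset 18: 0xF1 = 11110001 → 4-byte char (#7). Advance 4.
Byte at offset 22: 0x77 = 01110111 → 1-byte char (#8). Advance 1.
Reached end at offset 23 after 8 code points.

8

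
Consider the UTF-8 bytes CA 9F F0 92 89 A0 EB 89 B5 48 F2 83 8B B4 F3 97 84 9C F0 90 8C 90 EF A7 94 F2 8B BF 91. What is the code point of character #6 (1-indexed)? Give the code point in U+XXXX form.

U+D711C

Offset 0: leading byte 0xCA = 11001010 → 2-byte char #1 = CA 9F.
Offset 2: leading byte 0xF0 = 11110000 → 4-byte char #2 = F0 92 89 A0.
Offset 6: leading byte 0xEB = 11101011 → 3-byte char #3 = EB 89 B5.
Offset 9: leading byte 0x48 = 01001000 → 1-byte char #4 = 48.
Offset 10: leading byte 0xF2 = 11110010 → 4-byte char #5 = F2 83 8B B4.
Offset 14: leading byte 0xF3 = 11110011 → 4-byte char #6 = F3 97 84 9C.
Leading byte 0xF3 = 11110011 matches 11110xxx → 4-byte sequence.
Byte 1: 0xF3 = 11110011, payload 011 (3 bits).
Byte 2: 0x97 = 10010111 (10xxxxxx ✓), payload 010111.
Byte 3: 0x84 = 10000100 (10xxxxxx ✓), payload 000100.
Byte 4: 0x9C = 10011100 (10xxxxxx ✓), payload 011100.
Concatenate: 011010111000100011100 = 0xD711C (21 bits → U+D711C).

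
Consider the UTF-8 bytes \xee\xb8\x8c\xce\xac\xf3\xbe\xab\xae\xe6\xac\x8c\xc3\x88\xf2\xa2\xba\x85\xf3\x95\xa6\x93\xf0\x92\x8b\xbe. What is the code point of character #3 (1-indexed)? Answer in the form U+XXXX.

Offset 0: leading byte 0xEE = 11101110 → 3-byte char #1 = EE B8 8C.
Offset 3: leading byte 0xCE = 11001110 → 2-byte char #2 = CE AC.
Offset 5: leading byte 0xF3 = 11110011 → 4-byte char #3 = F3 BE AB AE.
Leading byte 0xF3 = 11110011 matches 11110xxx → 4-byte sequence.
Byte 1: 0xF3 = 11110011, payload 011 (3 bits).
Byte 2: 0xBE = 10111110 (10xxxxxx ✓), payload 111110.
Byte 3: 0xAB = 10101011 (10xxxxxx ✓), payload 101011.
Byte 4: 0xAE = 10101110 (10xxxxxx ✓), payload 101110.
Concatenate: 011111110101011101110 = 0xFEAEE (21 bits → U+FEAEE).

U+FEAEE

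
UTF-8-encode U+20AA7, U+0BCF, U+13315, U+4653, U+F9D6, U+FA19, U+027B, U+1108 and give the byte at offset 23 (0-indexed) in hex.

0x84

U+20AA7 → 4-byte form F0 A0 AA A7 at offsets 0–3.
U+0BCF → 3-byte form E0 AF 8F at offsets 4–6.
U+13315 → 4-byte form F0 93 8C 95 at offsets 7–10.
U+4653 → 3-byte form E4 99 93 at offsets 11–13.
U+F9D6 → 3-byte form EF A7 96 at offsets 14–16.
U+FA19 → 3-byte form EF A8 99 at offsets 17–19.
U+027B → 2-byte form C9 BB at offsets 20–21.
U+1108 → 3-byte form E1 84 88 at offsets 22–24.
Offset 23 falls in char 8's range; it's byte 2 of E1 84 88 = 0x84.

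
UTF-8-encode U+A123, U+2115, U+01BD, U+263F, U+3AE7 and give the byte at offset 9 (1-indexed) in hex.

0xE2

1-indexed offset 9 is 0-indexed offset 8.
U+A123 → 3-byte form EA 84 A3 at offsets 0–2.
U+2115 → 3-byte form E2 84 95 at offsets 3–5.
U+01BD → 2-byte form C6 BD at offsets 6–7.
U+263F → 3-byte form E2 98 BF at offsets 8–10.
Offset 8 falls in char 4's range; it's byte 1 of E2 98 BF = 0xE2.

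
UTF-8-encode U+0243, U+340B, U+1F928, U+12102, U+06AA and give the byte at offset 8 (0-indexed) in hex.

U+0243 → 2-byte form C9 83 at offsets 0–1.
U+340B → 3-byte form E3 90 8B at offsets 2–4.
U+1F928 → 4-byte form F0 9F A4 A8 at offsets 5–8.
Offset 8 falls in char 3's range; it's byte 4 of F0 9F A4 A8 = 0xA8.

0xA8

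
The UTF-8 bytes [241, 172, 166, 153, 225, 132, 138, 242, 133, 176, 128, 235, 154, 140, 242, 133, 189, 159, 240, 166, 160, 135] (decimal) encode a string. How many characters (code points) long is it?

6

Byte at offset 0: 0xF1 = 11110001 → 4-byte char (#1). Advance 4.
Byte at offset 4: 0xE1 = 11100001 → 3-byte char (#2). Advance 3.
Byte at offset 7: 0xF2 = 11110010 → 4-byte char (#3). Advance 4.
Byte at offset 11: 0xEB = 11101011 → 3-byte char (#4). Advance 3.
Byte at offset 14: 0xF2 = 11110010 → 4-byte char (#5). Advance 4.
Byte at offset 18: 0xF0 = 11110000 → 4-byte char (#6). Advance 4.
Reached end at offset 22 after 6 code points.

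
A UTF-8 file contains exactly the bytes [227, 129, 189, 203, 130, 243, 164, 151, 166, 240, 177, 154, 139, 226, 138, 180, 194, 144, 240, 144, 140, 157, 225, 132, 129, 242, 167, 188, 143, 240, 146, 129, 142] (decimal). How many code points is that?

Byte at offset 0: 0xE3 = 11100011 → 3-byte char (#1). Advance 3.
Byte at offset 3: 0xCB = 11001011 → 2-byte char (#2). Advance 2.
Byte at offset 5: 0xF3 = 11110011 → 4-byte char (#3). Advance 4.
Byte at offset 9: 0xF0 = 11110000 → 4-byte char (#4). Advance 4.
Byte at offset 13: 0xE2 = 11100010 → 3-byte char (#5). Advance 3.
Byte at offset 16: 0xC2 = 11000010 → 2-byte char (#6). Advance 2.
Byte at offset 18: 0xF0 = 11110000 → 4-byte char (#7). Advance 4.
Byte at offset 22: 0xE1 = 11100001 → 3-byte char (#8). Advance 3.
Byte at offset 25: 0xF2 = 11110010 → 4-byte char (#9). Advance 4.
Byte at offset 29: 0xF0 = 11110000 → 4-byte char (#10). Advance 4.
Reached end at offset 33 after 10 code points.

10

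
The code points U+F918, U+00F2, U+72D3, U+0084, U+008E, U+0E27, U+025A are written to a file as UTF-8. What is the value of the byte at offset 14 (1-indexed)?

1-indexed offset 14 is 0-indexed offset 13.
U+F918 → 3-byte form EF A4 98 at offsets 0–2.
U+00F2 → 2-byte form C3 B2 at offsets 3–4.
U+72D3 → 3-byte form E7 8B 93 at offsets 5–7.
U+0084 → 2-byte form C2 84 at offsets 8–9.
U+008E → 2-byte form C2 8E at offsets 10–11.
U+0E27 → 3-byte form E0 B8 A7 at offsets 12–14.
Offset 13 falls in char 6's range; it's byte 2 of E0 B8 A7 = 0xB8.

0xB8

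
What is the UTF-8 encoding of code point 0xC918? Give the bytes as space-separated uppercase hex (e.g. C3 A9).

EC A4 98

U+C918 = 0xC918 = 51480 decimal. In range U+0800–U+FFFF → 3-byte form: 1110xxxx 10xxxxxx 10xxxxxx.
Binary (16 bits): 1100100100011000.
Split 4+6+6: 1100 | 100100 | 011000.
Byte 1: 11101100 = 0xEC.
Byte 2: 10100100 = 0xA4.
Byte 3: 10011000 = 0x98.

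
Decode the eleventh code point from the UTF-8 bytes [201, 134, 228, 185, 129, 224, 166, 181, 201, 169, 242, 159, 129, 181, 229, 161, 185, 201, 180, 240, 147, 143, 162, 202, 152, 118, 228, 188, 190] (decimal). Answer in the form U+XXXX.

Offset 0: leading byte 0xC9 = 11001001 → 2-byte char #1 = C9 86.
Offset 2: leading byte 0xE4 = 11100100 → 3-byte char #2 = E4 B9 81.
Offset 5: leading byte 0xE0 = 11100000 → 3-byte char #3 = E0 A6 B5.
Offset 8: leading byte 0xC9 = 11001001 → 2-byte char #4 = C9 A9.
Offset 10: leading byte 0xF2 = 11110010 → 4-byte char #5 = F2 9F 81 B5.
Offset 14: leading byte 0xE5 = 11100101 → 3-byte char #6 = E5 A1 B9.
Offset 17: leading byte 0xC9 = 11001001 → 2-byte char #7 = C9 B4.
Offset 19: leading byte 0xF0 = 11110000 → 4-byte char #8 = F0 93 8F A2.
Offset 23: leading byte 0xCA = 11001010 → 2-byte char #9 = CA 98.
Offset 25: leading byte 0x76 = 01110110 → 1-byte char #10 = 76.
Offset 26: leading byte 0xE4 = 11100100 → 3-byte char #11 = E4 BC BE.
Leading byte 0xE4 = 11100100 matches 1110xxxx → 3-byte sequence.
Byte 1: 0xE4 = 11100100, payload 0100 (4 bits).
Byte 2: 0xBC = 10111100 (10xxxxxx ✓), payload 111100.
Byte 3: 0xBE = 10111110 (10xxxxxx ✓), payload 111110.
Concatenate: 0100111100111110 = 0x4F3E (16 bits → U+4F3E).

U+4F3E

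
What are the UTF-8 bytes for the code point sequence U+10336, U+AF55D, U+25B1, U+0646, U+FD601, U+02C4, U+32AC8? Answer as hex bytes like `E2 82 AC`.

F0 90 8C B6 F2 AF 95 9D E2 96 B1 D9 86 F3 BD 98 81 CB 84 F0 B2 AB 88

U+10336: 4-byte form → F0 90 8C B6.
U+AF55D: 4-byte form → F2 AF 95 9D.
U+25B1: 3-byte form → E2 96 B1.
U+0646: 2-byte form → D9 86.
U+FD601: 4-byte form → F3 BD 98 81.
U+02C4: 2-byte form → CB 84.
U+32AC8: 4-byte form → F0 B2 AB 88.
Concatenated (23 bytes): F0 90 8C B6 F2 AF 95 9D E2 96 B1 D9 86 F3 BD 98 81 CB 84 F0 B2 AB 88.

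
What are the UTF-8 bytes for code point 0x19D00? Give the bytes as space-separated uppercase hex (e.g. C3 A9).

U+19D00 = 0x19D00 = 105728 decimal. In range U+10000–U+10FFFF → 4-byte form: 11110xxx 10xxxxxx 10xxxxxx 10xxxxxx.
Binary (21 bits): 000011001110100000000.
Split 3+6+6+6: 000 | 011001 | 110100 | 000000.
Byte 1: 11110000 = 0xF0.
Byte 2: 10011001 = 0x99.
Byte 3: 10110100 = 0xB4.
Byte 4: 10000000 = 0x80.

F0 99 B4 80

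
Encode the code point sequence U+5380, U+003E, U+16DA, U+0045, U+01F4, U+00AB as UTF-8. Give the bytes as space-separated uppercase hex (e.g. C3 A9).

E5 8E 80 3E E1 9B 9A 45 C7 B4 C2 AB

U+5380: 3-byte form → E5 8E 80.
U+003E: 1-byte form → 3E.
U+16DA: 3-byte form → E1 9B 9A.
U+0045: 1-byte form → 45.
U+01F4: 2-byte form → C7 B4.
U+00AB: 2-byte form → C2 AB.
Concatenated (12 bytes): E5 8E 80 3E E1 9B 9A 45 C7 B4 C2 AB.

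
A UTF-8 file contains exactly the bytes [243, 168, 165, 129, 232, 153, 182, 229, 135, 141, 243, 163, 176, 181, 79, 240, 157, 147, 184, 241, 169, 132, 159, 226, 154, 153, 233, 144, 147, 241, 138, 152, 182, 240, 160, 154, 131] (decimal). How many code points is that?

Byte at offset 0: 0xF3 = 11110011 → 4-byte char (#1). Advance 4.
Byte at offset 4: 0xE8 = 11101000 → 3-byte char (#2). Advance 3.
Byte at offset 7: 0xE5 = 11100101 → 3-byte char (#3). Advance 3.
Byte at offset 10: 0xF3 = 11110011 → 4-byte char (#4). Advance 4.
Byte at offset 14: 0x4F = 01001111 → 1-byte char (#5). Advance 1.
Byte at offset 15: 0xF0 = 11110000 → 4-byte char (#6). Advance 4.
Byte at offset 19: 0xF1 = 11110001 → 4-byte char (#7). Advance 4.
Byte at offset 23: 0xE2 = 11100010 → 3-byte char (#8). Advance 3.
Byte at offset 26: 0xE9 = 11101001 → 3-byte char (#9). Advance 3.
Byte at offset 29: 0xF1 = 11110001 → 4-byte char (#10). Advance 4.
Byte at offset 33: 0xF0 = 11110000 → 4-byte char (#11). Advance 4.
Reached end at offset 37 after 11 code points.

11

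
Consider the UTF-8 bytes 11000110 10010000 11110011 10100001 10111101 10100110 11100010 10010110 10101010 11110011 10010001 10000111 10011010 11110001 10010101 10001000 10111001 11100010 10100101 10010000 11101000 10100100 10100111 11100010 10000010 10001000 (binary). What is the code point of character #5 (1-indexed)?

U+55239

Offset 0: leading byte 0xC6 = 11000110 → 2-byte char #1 = C6 90.
Offset 2: leading byte 0xF3 = 11110011 → 4-byte char #2 = F3 A1 BD A6.
Offset 6: leading byte 0xE2 = 11100010 → 3-byte char #3 = E2 96 AA.
Offset 9: leading byte 0xF3 = 11110011 → 4-byte char #4 = F3 91 87 9A.
Offset 13: leading byte 0xF1 = 11110001 → 4-byte char #5 = F1 95 88 B9.
Leading byte 0xF1 = 11110001 matches 11110xxx → 4-byte sequence.
Byte 1: 0xF1 = 11110001, payload 001 (3 bits).
Byte 2: 0x95 = 10010101 (10xxxxxx ✓), payload 010101.
Byte 3: 0x88 = 10001000 (10xxxxxx ✓), payload 001000.
Byte 4: 0xB9 = 10111001 (10xxxxxx ✓), payload 111001.
Concatenate: 001010101001000111001 = 0x55239 (21 bits → U+55239).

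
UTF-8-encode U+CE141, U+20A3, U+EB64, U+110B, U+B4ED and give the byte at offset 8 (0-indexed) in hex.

U+CE141 → 4-byte form F3 8E 85 81 at offsets 0–3.
U+20A3 → 3-byte form E2 82 A3 at offsets 4–6.
U+EB64 → 3-byte form EE AD A4 at offsets 7–9.
Offset 8 falls in char 3's range; it's byte 2 of EE AD A4 = 0xAD.

0xAD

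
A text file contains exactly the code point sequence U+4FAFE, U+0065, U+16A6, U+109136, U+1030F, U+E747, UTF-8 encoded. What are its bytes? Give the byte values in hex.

U+4FAFE: 4-byte form → F1 8F AB BE.
U+0065: 1-byte form → 65.
U+16A6: 3-byte form → E1 9A A6.
U+109136: 4-byte form → F4 89 84 B6.
U+1030F: 4-byte form → F0 90 8C 8F.
U+E747: 3-byte form → EE 9D 87.
Concatenated (19 bytes): F1 8F AB BE 65 E1 9A A6 F4 89 84 B6 F0 90 8C 8F EE 9D 87.

F1 8F AB BE 65 E1 9A A6 F4 89 84 B6 F0 90 8C 8F EE 9D 87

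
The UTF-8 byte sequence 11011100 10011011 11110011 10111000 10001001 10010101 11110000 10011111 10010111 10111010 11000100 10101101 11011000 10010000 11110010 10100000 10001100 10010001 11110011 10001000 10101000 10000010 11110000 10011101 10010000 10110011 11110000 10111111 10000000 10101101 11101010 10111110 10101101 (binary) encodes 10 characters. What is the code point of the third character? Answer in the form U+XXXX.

U+1F5FA

Offset 0: leading byte 0xDC = 11011100 → 2-byte char #1 = DC 9B.
Offset 2: leading byte 0xF3 = 11110011 → 4-byte char #2 = F3 B8 89 95.
Offset 6: leading byte 0xF0 = 11110000 → 4-byte char #3 = F0 9F 97 BA.
Leading byte 0xF0 = 11110000 matches 11110xxx → 4-byte sequence.
Byte 1: 0xF0 = 11110000, payload 000 (3 bits).
Byte 2: 0x9F = 10011111 (10xxxxxx ✓), payload 011111.
Byte 3: 0x97 = 10010111 (10xxxxxx ✓), payload 010111.
Byte 4: 0xBA = 10111010 (10xxxxxx ✓), payload 111010.
Concatenate: 000011111010111111010 = 0x1F5FA (21 bits → U+1F5FA).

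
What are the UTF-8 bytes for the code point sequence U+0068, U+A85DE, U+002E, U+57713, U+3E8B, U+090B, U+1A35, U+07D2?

68 F2 A8 97 9E 2E F1 97 9C 93 E3 BA 8B E0 A4 8B E1 A8 B5 DF 92

U+0068: 1-byte form → 68.
U+A85DE: 4-byte form → F2 A8 97 9E.
U+002E: 1-byte form → 2E.
U+57713: 4-byte form → F1 97 9C 93.
U+3E8B: 3-byte form → E3 BA 8B.
U+090B: 3-byte form → E0 A4 8B.
U+1A35: 3-byte form → E1 A8 B5.
U+07D2: 2-byte form → DF 92.
Concatenated (21 bytes): 68 F2 A8 97 9E 2E F1 97 9C 93 E3 BA 8B E0 A4 8B E1 A8 B5 DF 92.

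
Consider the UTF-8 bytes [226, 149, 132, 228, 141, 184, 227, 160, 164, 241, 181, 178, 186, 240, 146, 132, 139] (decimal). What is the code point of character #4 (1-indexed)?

Offset 0: leading byte 0xE2 = 11100010 → 3-byte char #1 = E2 95 84.
Offset 3: leading byte 0xE4 = 11100100 → 3-byte char #2 = E4 8D B8.
Offset 6: leading byte 0xE3 = 11100011 → 3-byte char #3 = E3 A0 A4.
Offset 9: leading byte 0xF1 = 11110001 → 4-byte char #4 = F1 B5 B2 BA.
Leading byte 0xF1 = 11110001 matches 11110xxx → 4-byte sequence.
Byte 1: 0xF1 = 11110001, payload 001 (3 bits).
Byte 2: 0xB5 = 10110101 (10xxxxxx ✓), payload 110101.
Byte 3: 0xB2 = 10110010 (10xxxxxx ✓), payload 110010.
Byte 4: 0xBA = 10111010 (10xxxxxx ✓), payload 111010.
Concatenate: 001110101110010111010 = 0x75CBA (21 bits → U+75CBA).

U+75CBA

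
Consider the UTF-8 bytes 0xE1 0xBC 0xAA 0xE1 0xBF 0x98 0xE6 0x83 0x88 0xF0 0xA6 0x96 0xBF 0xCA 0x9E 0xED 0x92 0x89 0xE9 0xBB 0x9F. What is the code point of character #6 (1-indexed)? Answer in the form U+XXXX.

U+D489

Offset 0: leading byte 0xE1 = 11100001 → 3-byte char #1 = E1 BC AA.
Offset 3: leading byte 0xE1 = 11100001 → 3-byte char #2 = E1 BF 98.
Offset 6: leading byte 0xE6 = 11100110 → 3-byte char #3 = E6 83 88.
Offset 9: leading byte 0xF0 = 11110000 → 4-byte char #4 = F0 A6 96 BF.
Offset 13: leading byte 0xCA = 11001010 → 2-byte char #5 = CA 9E.
Offset 15: leading byte 0xED = 11101101 → 3-byte char #6 = ED 92 89.
Leading byte 0xED = 11101101 matches 1110xxxx → 3-byte sequence.
Byte 1: 0xED = 11101101, payload 1101 (4 bits).
Byte 2: 0x92 = 10010010 (10xxxxxx ✓), payload 010010.
Byte 3: 0x89 = 10001001 (10xxxxxx ✓), payload 001001.
Concatenate: 1101010010001001 = 0xD489 (16 bits → U+D489).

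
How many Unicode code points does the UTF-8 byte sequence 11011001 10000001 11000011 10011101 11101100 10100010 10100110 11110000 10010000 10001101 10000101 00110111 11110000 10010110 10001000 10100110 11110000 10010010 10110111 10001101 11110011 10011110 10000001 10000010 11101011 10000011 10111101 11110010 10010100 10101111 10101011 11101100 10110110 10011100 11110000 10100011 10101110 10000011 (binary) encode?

12

Byte at offset 0: 0xD9 = 11011001 → 2-byte char (#1). Advance 2.
Byte at offset 2: 0xC3 = 11000011 → 2-byte char (#2). Advance 2.
Byte at offset 4: 0xEC = 11101100 → 3-byte char (#3). Advance 3.
Byte at offset 7: 0xF0 = 11110000 → 4-byte char (#4). Advance 4.
Byte at offset 11: 0x37 = 00110111 → 1-byte char (#5). Advance 1.
Byte at offset 12: 0xF0 = 11110000 → 4-byte char (#6). Advance 4.
Byte at offset 16: 0xF0 = 11110000 → 4-byte char (#7). Advance 4.
Byte at offset 20: 0xF3 = 11110011 → 4-byte char (#8). Advance 4.
Byte at offset 24: 0xEB = 11101011 → 3-byte char (#9). Advance 3.
Byte at offset 27: 0xF2 = 11110010 → 4-byte char (#10). Advance 4.
Byte at offset 31: 0xEC = 11101100 → 3-byte char (#11). Advance 3.
Byte at offset 34: 0xF0 = 11110000 → 4-byte char (#12). Advance 4.
Reached end at offset 38 after 12 code points.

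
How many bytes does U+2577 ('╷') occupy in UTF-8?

3

U+2577 = 0x2577. UTF-8 uses 1 byte below 0x80, 2 below 0x800, 3 below 0x10000, 4 up to 0x10FFFF. 0x2577 is in U+0800–U+FFFF → 3 bytes.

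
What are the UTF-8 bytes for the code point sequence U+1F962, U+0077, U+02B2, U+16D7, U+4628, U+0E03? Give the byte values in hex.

U+1F962: 4-byte form → F0 9F A5 A2.
U+0077: 1-byte form → 77.
U+02B2: 2-byte form → CA B2.
U+16D7: 3-byte form → E1 9B 97.
U+4628: 3-byte form → E4 98 A8.
U+0E03: 3-byte form → E0 B8 83.
Concatenated (16 bytes): F0 9F A5 A2 77 CA B2 E1 9B 97 E4 98 A8 E0 B8 83.

F0 9F A5 A2 77 CA B2 E1 9B 97 E4 98 A8 E0 B8 83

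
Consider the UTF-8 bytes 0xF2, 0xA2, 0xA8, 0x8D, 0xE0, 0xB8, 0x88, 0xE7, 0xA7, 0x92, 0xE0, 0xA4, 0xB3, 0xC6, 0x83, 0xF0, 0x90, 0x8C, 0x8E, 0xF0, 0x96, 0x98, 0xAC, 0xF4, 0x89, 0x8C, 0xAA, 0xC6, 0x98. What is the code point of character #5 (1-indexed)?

Offset 0: leading byte 0xF2 = 11110010 → 4-byte char #1 = F2 A2 A8 8D.
Offset 4: leading byte 0xE0 = 11100000 → 3-byte char #2 = E0 B8 88.
Offset 7: leading byte 0xE7 = 11100111 → 3-byte char #3 = E7 A7 92.
Offset 10: leading byte 0xE0 = 11100000 → 3-byte char #4 = E0 A4 B3.
Offset 13: leading byte 0xC6 = 11000110 → 2-byte char #5 = C6 83.
Leading byte 0xC6 = 11000110 matches 110xxxxx → 2-byte sequence.
Byte 1: 0xC6 = 11000110, payload 00110 (5 bits).
Byte 2: 0x83 = 10000011 (10xxxxxx ✓), payload 000011.
Concatenate: 00110000011 = 0x183 (11 bits → U+0183).

U+0183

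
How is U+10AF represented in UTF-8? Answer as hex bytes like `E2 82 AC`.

E1 82 AF

U+10AF = 0x10AF = 4271 decimal. In range U+0800–U+FFFF → 3-byte form: 1110xxxx 10xxxxxx 10xxxxxx.
Binary (16 bits): 0001000010101111.
Split 4+6+6: 0001 | 000010 | 101111.
Byte 1: 11100001 = 0xE1.
Byte 2: 10000010 = 0x82.
Byte 3: 10101111 = 0xAF.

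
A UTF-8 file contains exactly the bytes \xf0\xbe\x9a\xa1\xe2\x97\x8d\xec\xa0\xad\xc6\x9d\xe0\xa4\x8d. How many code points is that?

5

Byte at offset 0: 0xF0 = 11110000 → 4-byte char (#1). Advance 4.
Byte at offset 4: 0xE2 = 11100010 → 3-byte char (#2). Advance 3.
Byte at offset 7: 0xEC = 11101100 → 3-byte char (#3). Advance 3.
Byte at offset 10: 0xC6 = 11000110 → 2-byte char (#4). Advance 2.
Byte at offset 12: 0xE0 = 11100000 → 3-byte char (#5). Advance 3.
Reached end at offset 15 after 5 code points.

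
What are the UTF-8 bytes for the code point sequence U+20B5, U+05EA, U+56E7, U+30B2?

U+20B5: 3-byte form → E2 82 B5.
U+05EA: 2-byte form → D7 AA.
U+56E7: 3-byte form → E5 9B A7.
U+30B2: 3-byte form → E3 82 B2.
Concatenated (11 bytes): E2 82 B5 D7 AA E5 9B A7 E3 82 B2.

E2 82 B5 D7 AA E5 9B A7 E3 82 B2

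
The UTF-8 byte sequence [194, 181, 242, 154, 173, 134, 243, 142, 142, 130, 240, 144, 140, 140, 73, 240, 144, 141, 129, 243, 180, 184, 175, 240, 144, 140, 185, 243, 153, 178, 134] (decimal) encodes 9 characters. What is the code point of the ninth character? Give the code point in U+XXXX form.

Offset 0: leading byte 0xC2 = 11000010 → 2-byte char #1 = C2 B5.
Offset 2: leading byte 0xF2 = 11110010 → 4-byte char #2 = F2 9A AD 86.
Offset 6: leading byte 0xF3 = 11110011 → 4-byte char #3 = F3 8E 8E 82.
Offset 10: leading byte 0xF0 = 11110000 → 4-byte char #4 = F0 90 8C 8C.
Offset 14: leading byte 0x49 = 01001001 → 1-byte char #5 = 49.
Offset 15: leading byte 0xF0 = 11110000 → 4-byte char #6 = F0 90 8D 81.
Offset 19: leading byte 0xF3 = 11110011 → 4-byte char #7 = F3 B4 B8 AF.
Offset 23: leading byte 0xF0 = 11110000 → 4-byte char #8 = F0 90 8C B9.
Offset 27: leading byte 0xF3 = 11110011 → 4-byte char #9 = F3 99 B2 86.
Leading byte 0xF3 = 11110011 matches 11110xxx → 4-byte sequence.
Byte 1: 0xF3 = 11110011, payload 011 (3 bits).
Byte 2: 0x99 = 10011001 (10xxxxxx ✓), payload 011001.
Byte 3: 0xB2 = 10110010 (10xxxxxx ✓), payload 110010.
Byte 4: 0x86 = 10000110 (10xxxxxx ✓), payload 000110.
Concatenate: 011011001110010000110 = 0xD9C86 (21 bits → U+D9C86).

U+D9C86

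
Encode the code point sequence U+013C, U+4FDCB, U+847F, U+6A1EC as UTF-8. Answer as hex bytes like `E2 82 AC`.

C4 BC F1 8F B7 8B E8 91 BF F1 AA 87 AC

U+013C: 2-byte form → C4 BC.
U+4FDCB: 4-byte form → F1 8F B7 8B.
U+847F: 3-byte form → E8 91 BF.
U+6A1EC: 4-byte form → F1 AA 87 AC.
Concatenated (13 bytes): C4 BC F1 8F B7 8B E8 91 BF F1 AA 87 AC.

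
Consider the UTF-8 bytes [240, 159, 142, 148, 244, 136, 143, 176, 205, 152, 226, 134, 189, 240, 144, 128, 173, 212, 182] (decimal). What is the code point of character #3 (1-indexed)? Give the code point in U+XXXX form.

Offset 0: leading byte 0xF0 = 11110000 → 4-byte char #1 = F0 9F 8E 94.
Offset 4: leading byte 0xF4 = 11110100 → 4-byte char #2 = F4 88 8F B0.
Offset 8: leading byte 0xCD = 11001101 → 2-byte char #3 = CD 98.
Leading byte 0xCD = 11001101 matches 110xxxxx → 2-byte sequence.
Byte 1: 0xCD = 11001101, payload 01101 (5 bits).
Byte 2: 0x98 = 10011000 (10xxxxxx ✓), payload 011000.
Concatenate: 01101011000 = 0x358 (11 bits → U+0358).

U+0358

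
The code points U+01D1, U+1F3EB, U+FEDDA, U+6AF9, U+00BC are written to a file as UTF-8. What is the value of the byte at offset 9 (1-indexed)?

0xB7

1-indexed offset 9 is 0-indexed offset 8.
U+01D1 → 2-byte form C7 91 at offsets 0–1.
U+1F3EB → 4-byte form F0 9F 8F AB at offsets 2–5.
U+FEDDA → 4-byte form F3 BE B7 9A at offsets 6–9.
Offset 8 falls in char 3's range; it's byte 3 of F3 BE B7 9A = 0xB7.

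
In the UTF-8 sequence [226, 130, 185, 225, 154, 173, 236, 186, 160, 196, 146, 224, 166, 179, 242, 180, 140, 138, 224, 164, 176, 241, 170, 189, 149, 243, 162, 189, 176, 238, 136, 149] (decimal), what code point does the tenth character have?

Offset 0: leading byte 0xE2 = 11100010 → 3-byte char #1 = E2 82 B9.
Offset 3: leading byte 0xE1 = 11100001 → 3-byte char #2 = E1 9A AD.
Offset 6: leading byte 0xEC = 11101100 → 3-byte char #3 = EC BA A0.
Offset 9: leading byte 0xC4 = 11000100 → 2-byte char #4 = C4 92.
Offset 11: leading byte 0xE0 = 11100000 → 3-byte char #5 = E0 A6 B3.
Offset 14: leading byte 0xF2 = 11110010 → 4-byte char #6 = F2 B4 8C 8A.
Offset 18: leading byte 0xE0 = 11100000 → 3-byte char #7 = E0 A4 B0.
Offset 21: leading byte 0xF1 = 11110001 → 4-byte char #8 = F1 AA BD 95.
Offset 25: leading byte 0xF3 = 11110011 → 4-byte char #9 = F3 A2 BD B0.
Offset 29: leading byte 0xEE = 11101110 → 3-byte char #10 = EE 88 95.
Leading byte 0xEE = 11101110 matches 1110xxxx → 3-byte sequence.
Byte 1: 0xEE = 11101110, payload 1110 (4 bits).
Byte 2: 0x88 = 10001000 (10xxxxxx ✓), payload 001000.
Byte 3: 0x95 = 10010101 (10xxxxxx ✓), payload 010101.
Concatenate: 1110001000010101 = 0xE215 (16 bits → U+E215).

U+E215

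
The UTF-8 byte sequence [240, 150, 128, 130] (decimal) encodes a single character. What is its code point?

U+16002

Leading byte 0xF0 = 11110000 matches 11110xxx → 4-byte sequence.
Byte 1: 0xF0 = 11110000, payload 000 (3 bits).
Byte 2: 0x96 = 10010110 (10xxxxxx ✓), payload 010110.
Byte 3: 0x80 = 10000000 (10xxxxxx ✓), payload 000000.
Byte 4: 0x82 = 10000010 (10xxxxxx ✓), payload 000010.
Concatenate: 000010110000000000010 = 0x16002 (21 bits → U+16002).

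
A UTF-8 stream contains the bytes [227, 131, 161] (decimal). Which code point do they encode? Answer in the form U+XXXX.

U+30E1

Leading byte 0xE3 = 11100011 matches 1110xxxx → 3-byte sequence.
Byte 1: 0xE3 = 11100011, payload 0011 (4 bits).
Byte 2: 0x83 = 10000011 (10xxxxxx ✓), payload 000011.
Byte 3: 0xA1 = 10100001 (10xxxxxx ✓), payload 100001.
Concatenate: 0011000011100001 = 0x30E1 (16 bits → U+30E1).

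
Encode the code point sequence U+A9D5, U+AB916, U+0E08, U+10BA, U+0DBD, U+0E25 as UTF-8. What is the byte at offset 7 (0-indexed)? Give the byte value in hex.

0xE0

U+A9D5 → 3-byte form EA A7 95 at offsets 0–2.
U+AB916 → 4-byte form F2 AB A4 96 at offsets 3–6.
U+0E08 → 3-byte form E0 B8 88 at offsets 7–9.
Offset 7 falls in char 3's range; it's byte 1 of E0 B8 88 = 0xE0.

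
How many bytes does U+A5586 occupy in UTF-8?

4

U+A5586 = 0xA5586. UTF-8 uses 1 byte below 0x80, 2 below 0x800, 3 below 0x10000, 4 up to 0x10FFFF. 0xA5586 is in U+10000–U+10FFFF → 4 bytes.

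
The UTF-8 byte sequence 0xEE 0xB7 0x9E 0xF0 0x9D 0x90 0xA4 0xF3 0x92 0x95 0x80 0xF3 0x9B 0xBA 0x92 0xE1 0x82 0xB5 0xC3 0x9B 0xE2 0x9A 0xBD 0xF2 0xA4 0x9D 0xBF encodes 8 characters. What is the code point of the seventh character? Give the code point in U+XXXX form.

U+26BD

Offset 0: leading byte 0xEE = 11101110 → 3-byte char #1 = EE B7 9E.
Offset 3: leading byte 0xF0 = 11110000 → 4-byte char #2 = F0 9D 90 A4.
Offset 7: leading byte 0xF3 = 11110011 → 4-byte char #3 = F3 92 95 80.
Offset 11: leading byte 0xF3 = 11110011 → 4-byte char #4 = F3 9B BA 92.
Offset 15: leading byte 0xE1 = 11100001 → 3-byte char #5 = E1 82 B5.
Offset 18: leading byte 0xC3 = 11000011 → 2-byte char #6 = C3 9B.
Offset 20: leading byte 0xE2 = 11100010 → 3-byte char #7 = E2 9A BD.
Leading byte 0xE2 = 11100010 matches 1110xxxx → 3-byte sequence.
Byte 1: 0xE2 = 11100010, payload 0010 (4 bits).
Byte 2: 0x9A = 10011010 (10xxxxxx ✓), payload 011010.
Byte 3: 0xBD = 10111101 (10xxxxxx ✓), payload 111101.
Concatenate: 0010011010111101 = 0x26BD (16 bits → U+26BD).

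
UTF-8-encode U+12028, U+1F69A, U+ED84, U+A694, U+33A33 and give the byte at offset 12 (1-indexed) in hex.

1-indexed offset 12 is 0-indexed offset 11.
U+12028 → 4-byte form F0 92 80 A8 at offsets 0–3.
U+1F69A → 4-byte form F0 9F 9A 9A at offsets 4–7.
U+ED84 → 3-byte form EE B6 84 at offsets 8–10.
U+A694 → 3-byte form EA 9A 94 at offsets 11–13.
Offset 11 falls in char 4's range; it's byte 1 of EA 9A 94 = 0xEA.

0xEA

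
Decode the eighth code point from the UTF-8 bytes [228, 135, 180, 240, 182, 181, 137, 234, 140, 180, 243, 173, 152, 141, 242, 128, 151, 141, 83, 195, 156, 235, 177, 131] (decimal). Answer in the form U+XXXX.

U+BC43

Offset 0: leading byte 0xE4 = 11100100 → 3-byte char #1 = E4 87 B4.
Offset 3: leading byte 0xF0 = 11110000 → 4-byte char #2 = F0 B6 B5 89.
Offset 7: leading byte 0xEA = 11101010 → 3-byte char #3 = EA 8C B4.
Offset 10: leading byte 0xF3 = 11110011 → 4-byte char #4 = F3 AD 98 8D.
Offset 14: leading byte 0xF2 = 11110010 → 4-byte char #5 = F2 80 97 8D.
Offset 18: leading byte 0x53 = 01010011 → 1-byte char #6 = 53.
Offset 19: leading byte 0xC3 = 11000011 → 2-byte char #7 = C3 9C.
Offset 21: leading byte 0xEB = 11101011 → 3-byte char #8 = EB B1 83.
Leading byte 0xEB = 11101011 matches 1110xxxx → 3-byte sequence.
Byte 1: 0xEB = 11101011, payload 1011 (4 bits).
Byte 2: 0xB1 = 10110001 (10xxxxxx ✓), payload 110001.
Byte 3: 0x83 = 10000011 (10xxxxxx ✓), payload 000011.
Concatenate: 1011110001000011 = 0xBC43 (16 bits → U+BC43).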